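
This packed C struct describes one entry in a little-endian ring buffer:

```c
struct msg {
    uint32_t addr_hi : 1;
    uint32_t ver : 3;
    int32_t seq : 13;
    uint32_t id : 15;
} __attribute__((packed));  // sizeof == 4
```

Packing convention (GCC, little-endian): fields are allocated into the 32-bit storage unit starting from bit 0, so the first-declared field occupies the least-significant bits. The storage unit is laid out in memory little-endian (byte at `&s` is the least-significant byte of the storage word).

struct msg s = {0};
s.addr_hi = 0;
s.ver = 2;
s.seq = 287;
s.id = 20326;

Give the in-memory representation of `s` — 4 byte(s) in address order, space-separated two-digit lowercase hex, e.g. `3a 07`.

f4 11 cc 9e

addr_hi (1b) val=0 bits=0x0 at bit 0: 0x00000000
ver (3b) val=2 bits=0x2 at bit 1: 0x00000004
seq (13b) val=287 bits=0x11f at bit 4: 0x000011f4
id (15b) val=20326 bits=0x4f66 at bit 17: 0x9ecc11f4
word = 0x9ecc11f4 → little-endian bytes:
  [0]=0xf4  [1]=0x11  [2]=0xcc  [3]=0x9e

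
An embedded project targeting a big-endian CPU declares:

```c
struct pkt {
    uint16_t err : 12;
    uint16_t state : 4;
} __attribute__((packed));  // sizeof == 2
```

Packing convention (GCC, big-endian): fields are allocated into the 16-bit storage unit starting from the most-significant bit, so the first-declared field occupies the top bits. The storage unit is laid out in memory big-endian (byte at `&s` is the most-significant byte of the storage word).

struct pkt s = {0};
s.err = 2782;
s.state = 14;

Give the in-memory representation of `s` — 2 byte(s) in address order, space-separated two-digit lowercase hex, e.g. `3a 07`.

[4+:12] err=2782 & 0xfff = 0xade; word=0xade0
[0+:4] state=14 & 0xf = 0xe; word=0xadee
word = 0xadee → big-endian bytes:
  [0]=0xad  [1]=0xee

ad ee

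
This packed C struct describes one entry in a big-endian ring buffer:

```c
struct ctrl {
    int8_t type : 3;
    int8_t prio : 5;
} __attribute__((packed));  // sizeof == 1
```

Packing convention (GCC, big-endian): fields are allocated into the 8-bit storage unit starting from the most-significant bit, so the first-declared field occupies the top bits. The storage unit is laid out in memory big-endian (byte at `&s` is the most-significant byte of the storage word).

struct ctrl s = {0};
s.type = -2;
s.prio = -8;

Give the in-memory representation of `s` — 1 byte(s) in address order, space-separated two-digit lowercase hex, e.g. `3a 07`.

d8

type (3b) val=-2 bits=0x6 at bit 5: 0xc0
prio (5b) val=-8 bits=0x18 at bit 0: 0xd8
word = 0xd8 → big-endian bytes:
  [0]=0xd8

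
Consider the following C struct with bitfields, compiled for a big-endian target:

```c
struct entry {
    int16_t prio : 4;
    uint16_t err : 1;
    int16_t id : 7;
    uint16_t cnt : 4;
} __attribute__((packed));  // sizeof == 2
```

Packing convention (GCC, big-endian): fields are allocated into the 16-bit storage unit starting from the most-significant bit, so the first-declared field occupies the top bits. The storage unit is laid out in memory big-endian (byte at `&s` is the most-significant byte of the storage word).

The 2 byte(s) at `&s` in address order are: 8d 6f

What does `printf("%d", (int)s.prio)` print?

[0]=0x8d [1]=0x6f (big-endian) → word 0x8d6f
prio [12+:4] = (word>>12) & 0xf = 8  ←
err [11+:1] = (word>>11) & 0x1 = 1
id [4+:7] = (word>>4) & 0x7f = 86
cnt [0+:4] = (word>>0) & 0xf = 15
prio signed 4b, MSB=1: 8 - 16 = -8

-8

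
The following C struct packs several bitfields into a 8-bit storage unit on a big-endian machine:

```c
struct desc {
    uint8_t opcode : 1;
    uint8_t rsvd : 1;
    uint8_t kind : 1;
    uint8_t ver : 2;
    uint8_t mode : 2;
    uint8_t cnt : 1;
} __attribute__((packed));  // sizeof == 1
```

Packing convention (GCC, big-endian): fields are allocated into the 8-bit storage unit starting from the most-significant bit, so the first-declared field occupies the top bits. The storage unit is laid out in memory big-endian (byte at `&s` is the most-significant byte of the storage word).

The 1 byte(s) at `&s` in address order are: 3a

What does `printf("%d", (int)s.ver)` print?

3

[0]=0x3a (big-endian) → word 0x3a
opcode [7+:1] = (word>>7) & 0x1 = 0
rsvd [6+:1] = (word>>6) & 0x1 = 0
kind [5+:1] = (word>>5) & 0x1 = 1
ver [3+:2] = (word>>3) & 0x3 = 3  ←
mode [1+:2] = (word>>1) & 0x3 = 1
cnt [0+:1] = (word>>0) & 0x1 = 0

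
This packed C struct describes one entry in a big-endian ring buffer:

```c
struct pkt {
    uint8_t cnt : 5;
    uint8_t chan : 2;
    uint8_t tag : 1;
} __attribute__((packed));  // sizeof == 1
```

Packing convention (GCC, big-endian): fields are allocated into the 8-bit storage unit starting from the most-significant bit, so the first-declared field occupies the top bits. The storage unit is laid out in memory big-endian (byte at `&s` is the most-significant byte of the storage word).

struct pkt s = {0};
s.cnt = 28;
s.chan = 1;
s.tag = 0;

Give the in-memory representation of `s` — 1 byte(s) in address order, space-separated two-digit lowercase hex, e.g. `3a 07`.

e2

cnt (5b) val=28 bits=0x1c at bit 3: 0xe0
chan (2b) val=1 bits=0x1 at bit 1: 0xe2
tag (1b) val=0 bits=0x0 at bit 0: 0xe2
word = 0xe2 → big-endian bytes:
  [0]=0xe2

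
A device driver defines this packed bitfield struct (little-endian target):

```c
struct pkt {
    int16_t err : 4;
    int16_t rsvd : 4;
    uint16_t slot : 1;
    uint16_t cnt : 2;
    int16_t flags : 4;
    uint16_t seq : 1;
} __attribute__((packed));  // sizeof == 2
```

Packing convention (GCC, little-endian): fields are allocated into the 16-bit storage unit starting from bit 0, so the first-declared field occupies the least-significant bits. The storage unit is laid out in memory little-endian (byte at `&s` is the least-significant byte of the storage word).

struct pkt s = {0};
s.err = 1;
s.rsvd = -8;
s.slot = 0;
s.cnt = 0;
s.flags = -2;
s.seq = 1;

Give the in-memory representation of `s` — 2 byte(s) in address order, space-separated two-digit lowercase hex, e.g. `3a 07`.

81 f0

err:4 = 1 → 0x1 << 0 → word 0x0001
rsvd:4 = -8 → 0x8 << 4 → word 0x0081
slot:1 = 0 → 0x0 << 8 → word 0x0081
cnt:2 = 0 → 0x0 << 9 → word 0x0081
flags:4 = -2 → 0xe << 11 → word 0x7081
seq:1 = 1 → 0x1 << 15 → word 0xf081
word = 0xf081 → little-endian bytes:
  [0]=0x81  [1]=0xf0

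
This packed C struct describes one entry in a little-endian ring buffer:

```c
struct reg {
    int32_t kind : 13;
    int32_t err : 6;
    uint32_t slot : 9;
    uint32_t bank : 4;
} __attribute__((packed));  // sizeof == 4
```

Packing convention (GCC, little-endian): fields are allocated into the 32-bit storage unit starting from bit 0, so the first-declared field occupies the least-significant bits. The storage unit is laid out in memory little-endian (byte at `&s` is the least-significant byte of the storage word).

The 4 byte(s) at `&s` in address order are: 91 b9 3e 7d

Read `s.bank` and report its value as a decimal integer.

[0]=0x91 [1]=0xb9 [2]=0x3e [3]=0x7d (little-endian) → word 0x7d3eb991
kind [0+:13] = (word>>0) & 0x1fff = 6545
err [13+:6] = (word>>13) & 0x3f = 53
slot [19+:9] = (word>>19) & 0x1ff = 423
bank [28+:4] = (word>>28) & 0xf = 7  ←

7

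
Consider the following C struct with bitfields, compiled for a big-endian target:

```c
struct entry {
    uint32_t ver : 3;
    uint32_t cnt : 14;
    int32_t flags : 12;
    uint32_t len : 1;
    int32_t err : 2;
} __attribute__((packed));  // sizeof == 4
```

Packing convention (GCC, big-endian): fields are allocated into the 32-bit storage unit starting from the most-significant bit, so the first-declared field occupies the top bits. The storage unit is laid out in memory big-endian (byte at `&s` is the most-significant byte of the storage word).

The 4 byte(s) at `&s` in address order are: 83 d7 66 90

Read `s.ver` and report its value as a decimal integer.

4

[0]=0x83 [1]=0xd7 [2]=0x66 [3]=0x90 (big-endian) → word 0x83d76690
ver [29+:3] = (word>>29) & 0x7 = 4  ←
cnt [15+:14] = (word>>15) & 0x3fff = 1966
flags [3+:12] = (word>>3) & 0xfff = 3282
len [2+:1] = (word>>2) & 0x1 = 0
err [0+:2] = (word>>0) & 0x3 = 0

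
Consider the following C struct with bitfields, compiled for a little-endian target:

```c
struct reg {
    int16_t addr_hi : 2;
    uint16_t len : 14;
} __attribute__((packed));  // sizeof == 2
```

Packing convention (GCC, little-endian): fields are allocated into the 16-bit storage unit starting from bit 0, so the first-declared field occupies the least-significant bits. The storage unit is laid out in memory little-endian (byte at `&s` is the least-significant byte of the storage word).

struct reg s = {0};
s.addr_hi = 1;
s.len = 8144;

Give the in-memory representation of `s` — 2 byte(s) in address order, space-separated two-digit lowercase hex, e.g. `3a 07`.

41 7f

[0+:2] addr_hi=1 & 0x3 = 0x1; word=0x0001
[2+:14] len=8144 & 0x3fff = 0x1fd0; word=0x7f41
word = 0x7f41 → little-endian bytes:
  [0]=0x41  [1]=0x7f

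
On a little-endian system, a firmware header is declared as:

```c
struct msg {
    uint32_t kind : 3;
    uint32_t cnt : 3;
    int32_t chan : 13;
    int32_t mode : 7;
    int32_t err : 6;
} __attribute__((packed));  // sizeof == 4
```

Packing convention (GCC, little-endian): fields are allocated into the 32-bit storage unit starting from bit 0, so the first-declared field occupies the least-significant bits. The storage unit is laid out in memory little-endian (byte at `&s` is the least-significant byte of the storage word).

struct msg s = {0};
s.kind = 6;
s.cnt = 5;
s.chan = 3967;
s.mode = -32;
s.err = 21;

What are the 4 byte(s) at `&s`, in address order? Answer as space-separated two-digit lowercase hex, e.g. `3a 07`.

ee df 03 57

kind:3 = 6 → 0x6 << 0 → word 0x00000006
cnt:3 = 5 → 0x5 << 3 → word 0x0000002e
chan:13 = 3967 → 0xf7f << 6 → word 0x0003dfee
mode:7 = -32 → 0x60 << 19 → word 0x0303dfee
err:6 = 21 → 0x15 << 26 → word 0x5703dfee
word = 0x5703dfee → little-endian bytes:
  [0]=0xee  [1]=0xdf  [2]=0x03  [3]=0x57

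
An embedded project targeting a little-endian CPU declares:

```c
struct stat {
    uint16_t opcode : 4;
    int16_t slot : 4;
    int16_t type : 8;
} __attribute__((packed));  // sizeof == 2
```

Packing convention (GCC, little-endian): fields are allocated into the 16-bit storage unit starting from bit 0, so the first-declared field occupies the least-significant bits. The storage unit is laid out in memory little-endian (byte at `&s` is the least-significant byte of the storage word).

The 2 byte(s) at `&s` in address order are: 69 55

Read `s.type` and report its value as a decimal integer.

[0]=0x69 [1]=0x55 (little-endian) → word 0x5569
opcode:4 @ bit 0 → (0x5569>>0)&0xf = 0x9
slot:4 @ bit 4 → (0x5569>>4)&0xf = 0x6
type:8 @ bit 8 → (0x5569>>8)&0xff = 0x55  ←
type signed 8b, MSB=0: value = 85

85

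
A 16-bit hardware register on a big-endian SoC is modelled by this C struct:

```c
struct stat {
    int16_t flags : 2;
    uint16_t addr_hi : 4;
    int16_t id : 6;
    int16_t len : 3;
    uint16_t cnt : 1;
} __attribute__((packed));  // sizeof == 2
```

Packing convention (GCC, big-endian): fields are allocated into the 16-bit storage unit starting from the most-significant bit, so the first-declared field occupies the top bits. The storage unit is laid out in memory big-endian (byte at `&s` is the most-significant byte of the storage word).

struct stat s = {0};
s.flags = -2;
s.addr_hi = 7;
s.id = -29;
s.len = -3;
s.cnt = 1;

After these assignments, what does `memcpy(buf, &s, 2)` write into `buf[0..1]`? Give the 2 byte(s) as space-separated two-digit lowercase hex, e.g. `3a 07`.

9e 3b

flags:2 = -2 → 0x2 << 14 → word 0x8000
addr_hi:4 = 7 → 0x7 << 10 → word 0x9c00
id:6 = -29 → 0x23 << 4 → word 0x9e30
len:3 = -3 → 0x5 << 1 → word 0x9e3a
cnt:1 = 1 → 0x1 << 0 → word 0x9e3b
word = 0x9e3b → big-endian bytes:
  [0]=0x9e  [1]=0x3b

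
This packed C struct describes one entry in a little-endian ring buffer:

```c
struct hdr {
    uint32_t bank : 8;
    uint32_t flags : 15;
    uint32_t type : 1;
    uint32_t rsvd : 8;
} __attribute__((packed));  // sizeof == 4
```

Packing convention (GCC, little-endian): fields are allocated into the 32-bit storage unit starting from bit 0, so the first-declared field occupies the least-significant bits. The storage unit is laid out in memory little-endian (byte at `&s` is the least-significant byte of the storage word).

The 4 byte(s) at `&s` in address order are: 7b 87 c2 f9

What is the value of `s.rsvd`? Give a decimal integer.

249

[0]=0x7b [1]=0x87 [2]=0xc2 [3]=0xf9 (little-endian) → word 0xf9c2877b
bank:8 @ bit 0 → (0xf9c2877b>>0)&0xff = 0x7b
flags:15 @ bit 8 → (0xf9c2877b>>8)&0x7fff = 0x4287
type:1 @ bit 23 → (0xf9c2877b>>23)&0x1 = 0x1
rsvd:8 @ bit 24 → (0xf9c2877b>>24)&0xff = 0xf9  ←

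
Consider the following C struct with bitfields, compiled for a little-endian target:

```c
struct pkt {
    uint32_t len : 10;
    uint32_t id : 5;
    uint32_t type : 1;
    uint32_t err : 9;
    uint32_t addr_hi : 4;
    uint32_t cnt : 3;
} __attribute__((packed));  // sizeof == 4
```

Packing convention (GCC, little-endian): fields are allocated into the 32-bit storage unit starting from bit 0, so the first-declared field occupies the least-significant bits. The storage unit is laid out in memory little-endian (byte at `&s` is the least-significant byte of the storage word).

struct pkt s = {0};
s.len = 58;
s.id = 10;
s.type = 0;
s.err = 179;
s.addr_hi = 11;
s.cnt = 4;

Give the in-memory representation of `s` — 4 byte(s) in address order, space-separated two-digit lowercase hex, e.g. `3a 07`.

3a 28 b3 96

len (10b) val=58 bits=0x3a at bit 0: 0x0000003a
id (5b) val=10 bits=0xa at bit 10: 0x0000283a
type (1b) val=0 bits=0x0 at bit 15: 0x0000283a
err (9b) val=179 bits=0xb3 at bit 16: 0x00b3283a
addr_hi (4b) val=11 bits=0xb at bit 25: 0x16b3283a
cnt (3b) val=4 bits=0x4 at bit 29: 0x96b3283a
word = 0x96b3283a → little-endian bytes:
  [0]=0x3a  [1]=0x28  [2]=0xb3  [3]=0x96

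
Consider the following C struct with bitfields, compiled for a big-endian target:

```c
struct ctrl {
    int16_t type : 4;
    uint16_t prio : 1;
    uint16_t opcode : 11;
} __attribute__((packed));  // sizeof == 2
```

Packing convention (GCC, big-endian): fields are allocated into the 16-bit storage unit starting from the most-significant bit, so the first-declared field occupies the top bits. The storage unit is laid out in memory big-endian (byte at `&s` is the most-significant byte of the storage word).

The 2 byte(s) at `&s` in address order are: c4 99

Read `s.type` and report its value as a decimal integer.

[0]=0xc4 [1]=0x99 (big-endian) → word 0xc499
type [12+:4] = (word>>12) & 0xf = 12  ←
prio [11+:1] = (word>>11) & 0x1 = 0
opcode [0+:11] = (word>>0) & 0x7ff = 1177
type signed 4b, MSB=1: 12 - 16 = -4

-4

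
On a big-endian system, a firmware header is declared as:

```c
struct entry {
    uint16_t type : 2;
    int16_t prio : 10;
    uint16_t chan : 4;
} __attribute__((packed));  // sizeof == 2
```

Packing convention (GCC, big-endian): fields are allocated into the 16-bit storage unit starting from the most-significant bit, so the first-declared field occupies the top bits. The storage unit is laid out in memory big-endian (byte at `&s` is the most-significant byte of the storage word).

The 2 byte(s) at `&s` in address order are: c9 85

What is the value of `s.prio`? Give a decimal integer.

[0]=0xc9 [1]=0x85 (big-endian) → word 0xc985
type:2 @ bit 14 → (0xc985>>14)&0x3 = 0x3
prio:10 @ bit 4 → (0xc985>>4)&0x3ff = 0x98  ←
chan:4 @ bit 0 → (0xc985>>0)&0xf = 0x5
prio signed 10b, MSB=0: value = 152

152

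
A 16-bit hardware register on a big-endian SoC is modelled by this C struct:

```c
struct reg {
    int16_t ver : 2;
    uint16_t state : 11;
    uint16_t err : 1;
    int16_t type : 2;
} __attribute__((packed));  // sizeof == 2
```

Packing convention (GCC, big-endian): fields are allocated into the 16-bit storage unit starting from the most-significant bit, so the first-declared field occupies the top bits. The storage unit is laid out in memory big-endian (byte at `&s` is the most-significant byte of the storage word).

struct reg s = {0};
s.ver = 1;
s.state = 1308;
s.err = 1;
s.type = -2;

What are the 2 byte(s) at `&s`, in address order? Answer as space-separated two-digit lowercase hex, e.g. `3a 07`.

68 e6

ver:2 = 1 → 0x1 << 14 → word 0x4000
state:11 = 1308 → 0x51c << 3 → word 0x68e0
err:1 = 1 → 0x1 << 2 → word 0x68e4
type:2 = -2 → 0x2 << 0 → word 0x68e6
word = 0x68e6 → big-endian bytes:
  [0]=0x68  [1]=0xe6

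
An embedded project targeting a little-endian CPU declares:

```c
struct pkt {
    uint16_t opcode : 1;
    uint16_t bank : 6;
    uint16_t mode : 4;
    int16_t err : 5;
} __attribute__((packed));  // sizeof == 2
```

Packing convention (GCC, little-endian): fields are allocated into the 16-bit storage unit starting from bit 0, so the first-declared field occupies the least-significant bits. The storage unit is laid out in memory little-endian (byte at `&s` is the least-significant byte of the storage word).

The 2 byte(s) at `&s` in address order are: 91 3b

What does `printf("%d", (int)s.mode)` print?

7

[0]=0x91 [1]=0x3b (little-endian) → word 0x3b91
opcode:1 @ bit 0 → (0x3b91>>0)&0x1 = 0x1
bank:6 @ bit 1 → (0x3b91>>1)&0x3f = 0x8
mode:4 @ bit 7 → (0x3b91>>7)&0xf = 0x7  ←
err:5 @ bit 11 → (0x3b91>>11)&0x1f = 0x7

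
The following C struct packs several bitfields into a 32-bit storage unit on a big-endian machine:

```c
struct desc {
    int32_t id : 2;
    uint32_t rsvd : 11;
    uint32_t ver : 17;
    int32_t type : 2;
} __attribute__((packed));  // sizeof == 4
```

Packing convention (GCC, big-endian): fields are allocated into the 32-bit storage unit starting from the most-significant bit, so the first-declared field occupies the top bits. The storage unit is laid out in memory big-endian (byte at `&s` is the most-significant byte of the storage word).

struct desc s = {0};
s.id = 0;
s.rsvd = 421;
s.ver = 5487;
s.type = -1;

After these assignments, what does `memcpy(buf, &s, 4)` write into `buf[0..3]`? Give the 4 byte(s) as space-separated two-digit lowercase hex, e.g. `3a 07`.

0d 28 55 bf

id:2 = 0 → 0x0 << 30 → word 0x00000000
rsvd:11 = 421 → 0x1a5 << 19 → word 0x0d280000
ver:17 = 5487 → 0x156f << 2 → word 0x0d2855bc
type:2 = -1 → 0x3 << 0 → word 0x0d2855bf
word = 0x0d2855bf → big-endian bytes:
  [0]=0x0d  [1]=0x28  [2]=0x55  [3]=0xbf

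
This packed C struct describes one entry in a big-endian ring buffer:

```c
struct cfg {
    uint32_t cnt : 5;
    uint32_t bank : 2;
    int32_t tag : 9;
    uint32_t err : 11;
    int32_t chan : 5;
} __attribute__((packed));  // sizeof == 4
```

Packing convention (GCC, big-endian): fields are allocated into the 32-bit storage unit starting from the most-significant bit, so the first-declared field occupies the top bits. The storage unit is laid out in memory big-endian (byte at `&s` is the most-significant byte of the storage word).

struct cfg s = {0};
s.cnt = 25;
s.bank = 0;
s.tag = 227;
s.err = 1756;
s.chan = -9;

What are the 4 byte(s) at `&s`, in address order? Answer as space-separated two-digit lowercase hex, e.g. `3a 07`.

c8 e3 db 97

cnt (5b) val=25 bits=0x19 at bit 27: 0xc8000000
bank (2b) val=0 bits=0x0 at bit 25: 0xc8000000
tag (9b) val=227 bits=0xe3 at bit 16: 0xc8e30000
err (11b) val=1756 bits=0x6dc at bit 5: 0xc8e3db80
chan (5b) val=-9 bits=0x17 at bit 0: 0xc8e3db97
word = 0xc8e3db97 → big-endian bytes:
  [0]=0xc8  [1]=0xe3  [2]=0xdb  [3]=0x97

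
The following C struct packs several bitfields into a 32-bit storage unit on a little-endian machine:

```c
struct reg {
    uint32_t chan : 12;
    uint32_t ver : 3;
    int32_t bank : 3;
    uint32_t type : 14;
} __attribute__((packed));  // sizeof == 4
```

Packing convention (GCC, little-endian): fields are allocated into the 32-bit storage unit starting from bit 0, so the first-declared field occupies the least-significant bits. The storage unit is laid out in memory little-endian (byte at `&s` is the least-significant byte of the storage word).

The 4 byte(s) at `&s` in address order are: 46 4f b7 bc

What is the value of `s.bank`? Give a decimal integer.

[0]=0x46 [1]=0x4f [2]=0xb7 [3]=0xbc (little-endian) → word 0xbcb74f46
chan [0+:12] = (word>>0) & 0xfff = 3910
ver [12+:3] = (word>>12) & 0x7 = 4
bank [15+:3] = (word>>15) & 0x7 = 6  ←
type [18+:14] = (word>>18) & 0x3fff = 12077
bank signed 3b, MSB=1: 6 - 8 = -2

-2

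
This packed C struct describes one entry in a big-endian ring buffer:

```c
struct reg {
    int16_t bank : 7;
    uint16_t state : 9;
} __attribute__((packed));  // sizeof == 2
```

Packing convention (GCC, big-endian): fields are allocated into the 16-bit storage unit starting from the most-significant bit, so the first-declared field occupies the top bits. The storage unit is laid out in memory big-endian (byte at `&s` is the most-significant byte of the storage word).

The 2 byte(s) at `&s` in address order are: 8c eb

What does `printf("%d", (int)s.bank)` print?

[0]=0x8c [1]=0xeb (big-endian) → word 0x8ceb
bank [9+:7] = (word>>9) & 0x7f = 70  ←
state [0+:9] = (word>>0) & 0x1ff = 235
bank signed 7b, MSB=1: 70 - 128 = -58

-58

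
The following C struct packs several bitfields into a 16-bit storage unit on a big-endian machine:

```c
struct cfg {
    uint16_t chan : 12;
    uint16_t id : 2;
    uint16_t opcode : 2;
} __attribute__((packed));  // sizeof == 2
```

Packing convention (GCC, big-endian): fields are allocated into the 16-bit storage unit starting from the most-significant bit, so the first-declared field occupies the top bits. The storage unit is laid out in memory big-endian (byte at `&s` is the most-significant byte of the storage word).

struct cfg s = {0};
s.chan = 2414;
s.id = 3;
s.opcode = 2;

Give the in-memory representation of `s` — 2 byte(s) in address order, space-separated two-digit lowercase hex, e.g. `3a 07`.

chan (12b) val=2414 bits=0x96e at bit 4: 0x96e0
id (2b) val=3 bits=0x3 at bit 2: 0x96ec
opcode (2b) val=2 bits=0x2 at bit 0: 0x96ee
word = 0x96ee → big-endian bytes:
  [0]=0x96  [1]=0xee

96 ee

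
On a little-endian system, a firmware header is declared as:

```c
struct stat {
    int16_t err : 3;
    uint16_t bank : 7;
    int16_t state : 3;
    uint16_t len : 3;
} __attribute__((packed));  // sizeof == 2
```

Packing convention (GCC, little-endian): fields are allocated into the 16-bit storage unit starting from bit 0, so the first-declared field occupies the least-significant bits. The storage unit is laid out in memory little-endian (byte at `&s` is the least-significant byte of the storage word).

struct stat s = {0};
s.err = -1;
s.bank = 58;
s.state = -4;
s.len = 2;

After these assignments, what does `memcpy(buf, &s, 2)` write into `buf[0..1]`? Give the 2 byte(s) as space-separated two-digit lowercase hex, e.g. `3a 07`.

[0+:3] err=-1 & 0x7 = 0x7; word=0x0007
[3+:7] bank=58 & 0x7f = 0x3a; word=0x01d7
[10+:3] state=-4 & 0x7 = 0x4; word=0x11d7
[13+:3] len=2 & 0x7 = 0x2; word=0x51d7
word = 0x51d7 → little-endian bytes:
  [0]=0xd7  [1]=0x51

d7 51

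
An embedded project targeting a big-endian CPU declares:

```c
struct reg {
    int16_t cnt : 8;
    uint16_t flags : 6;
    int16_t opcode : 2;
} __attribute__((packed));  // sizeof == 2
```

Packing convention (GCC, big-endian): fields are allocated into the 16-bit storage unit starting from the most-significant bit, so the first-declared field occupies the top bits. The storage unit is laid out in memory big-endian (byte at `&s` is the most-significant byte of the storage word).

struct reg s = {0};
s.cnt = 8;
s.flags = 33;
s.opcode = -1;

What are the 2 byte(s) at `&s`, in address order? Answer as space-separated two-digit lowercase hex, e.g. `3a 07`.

[8+:8] cnt=8 & 0xff = 0x8; word=0x0800
[2+:6] flags=33 & 0x3f = 0x21; word=0x0884
[0+:2] opcode=-1 & 0x3 = 0x3; word=0x0887
word = 0x0887 → big-endian bytes:
  [0]=0x08  [1]=0x87

08 87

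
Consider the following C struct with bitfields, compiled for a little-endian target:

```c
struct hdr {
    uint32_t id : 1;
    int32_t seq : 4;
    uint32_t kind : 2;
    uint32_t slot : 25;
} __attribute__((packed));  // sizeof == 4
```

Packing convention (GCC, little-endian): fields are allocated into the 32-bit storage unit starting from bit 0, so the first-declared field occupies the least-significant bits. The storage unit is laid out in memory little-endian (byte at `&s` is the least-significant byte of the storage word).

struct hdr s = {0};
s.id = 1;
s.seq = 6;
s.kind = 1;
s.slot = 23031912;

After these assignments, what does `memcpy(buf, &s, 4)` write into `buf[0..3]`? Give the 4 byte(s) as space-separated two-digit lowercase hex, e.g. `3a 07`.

[0+:1] id=1 & 0x1 = 0x1; word=0x00000001
[1+:4] seq=6 & 0xf = 0x6; word=0x0000000d
[5+:2] kind=1 & 0x3 = 0x1; word=0x0000002d
[7+:25] slot=23031912 & 0x1ffffff = 0x15f7068; word=0xafb8342d
word = 0xafb8342d → little-endian bytes:
  [0]=0x2d  [1]=0x34  [2]=0xb8  [3]=0xaf

2d 34 b8 af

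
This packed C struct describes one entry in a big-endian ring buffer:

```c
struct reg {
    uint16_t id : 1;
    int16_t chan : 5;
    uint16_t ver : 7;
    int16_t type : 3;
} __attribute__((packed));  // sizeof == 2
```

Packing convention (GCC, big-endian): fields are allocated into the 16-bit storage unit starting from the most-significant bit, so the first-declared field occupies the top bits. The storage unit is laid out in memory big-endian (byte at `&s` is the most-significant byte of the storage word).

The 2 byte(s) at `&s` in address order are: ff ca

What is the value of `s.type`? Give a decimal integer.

[0]=0xff [1]=0xca (big-endian) → word 0xffca
id [15+:1] = (word>>15) & 0x1 = 1
chan [10+:5] = (word>>10) & 0x1f = 31
ver [3+:7] = (word>>3) & 0x7f = 121
type [0+:3] = (word>>0) & 0x7 = 2  ←
type signed 3b, MSB=0: value = 2

2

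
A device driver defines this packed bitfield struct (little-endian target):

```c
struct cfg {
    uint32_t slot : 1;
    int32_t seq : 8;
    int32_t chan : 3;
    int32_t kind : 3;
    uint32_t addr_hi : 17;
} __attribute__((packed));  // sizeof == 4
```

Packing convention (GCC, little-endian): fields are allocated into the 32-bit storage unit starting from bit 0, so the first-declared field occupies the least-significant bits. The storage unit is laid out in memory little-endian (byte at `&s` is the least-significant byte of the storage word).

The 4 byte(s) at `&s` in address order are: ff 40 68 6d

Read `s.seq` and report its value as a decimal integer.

127

[0]=0xff [1]=0x40 [2]=0x68 [3]=0x6d (little-endian) → word 0x6d6840ff
slot:1 @ bit 0 → (0x6d6840ff>>0)&0x1 = 0x1
seq:8 @ bit 1 → (0x6d6840ff>>1)&0xff = 0x7f  ←
chan:3 @ bit 9 → (0x6d6840ff>>9)&0x7 = 0x0
kind:3 @ bit 12 → (0x6d6840ff>>12)&0x7 = 0x4
addr_hi:17 @ bit 15 → (0x6d6840ff>>15)&0x1ffff = 0xdad0
seq signed 8b, MSB=0: value = 127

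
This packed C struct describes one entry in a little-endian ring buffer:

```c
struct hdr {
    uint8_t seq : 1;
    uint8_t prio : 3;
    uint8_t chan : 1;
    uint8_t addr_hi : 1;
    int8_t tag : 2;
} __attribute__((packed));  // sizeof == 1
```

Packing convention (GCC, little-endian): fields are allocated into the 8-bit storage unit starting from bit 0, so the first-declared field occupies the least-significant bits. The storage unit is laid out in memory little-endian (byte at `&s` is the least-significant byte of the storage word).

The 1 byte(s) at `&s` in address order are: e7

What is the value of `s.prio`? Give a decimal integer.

3

[0]=0xe7 (little-endian) → word 0xe7
seq:1 @ bit 0 → (0xe7>>0)&0x1 = 0x1
prio:3 @ bit 1 → (0xe7>>1)&0x7 = 0x3  ←
chan:1 @ bit 4 → (0xe7>>4)&0x1 = 0x0
addr_hi:1 @ bit 5 → (0xe7>>5)&0x1 = 0x1
tag:2 @ bit 6 → (0xe7>>6)&0x3 = 0x3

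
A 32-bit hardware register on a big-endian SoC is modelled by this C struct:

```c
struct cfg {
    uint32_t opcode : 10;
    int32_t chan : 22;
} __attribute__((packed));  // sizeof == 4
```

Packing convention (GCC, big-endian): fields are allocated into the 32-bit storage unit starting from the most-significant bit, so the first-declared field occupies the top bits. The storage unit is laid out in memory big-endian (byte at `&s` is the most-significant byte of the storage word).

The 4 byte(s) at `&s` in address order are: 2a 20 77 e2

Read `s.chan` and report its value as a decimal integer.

[0]=0x2a [1]=0x20 [2]=0x77 [3]=0xe2 (big-endian) → word 0x2a2077e2
opcode [22+:10] = (word>>22) & 0x3ff = 168
chan [0+:22] = (word>>0) & 0x3fffff = 2127842  ←
chan signed 22b, MSB=1: 2127842 - 4194304 = -2066462

-2066462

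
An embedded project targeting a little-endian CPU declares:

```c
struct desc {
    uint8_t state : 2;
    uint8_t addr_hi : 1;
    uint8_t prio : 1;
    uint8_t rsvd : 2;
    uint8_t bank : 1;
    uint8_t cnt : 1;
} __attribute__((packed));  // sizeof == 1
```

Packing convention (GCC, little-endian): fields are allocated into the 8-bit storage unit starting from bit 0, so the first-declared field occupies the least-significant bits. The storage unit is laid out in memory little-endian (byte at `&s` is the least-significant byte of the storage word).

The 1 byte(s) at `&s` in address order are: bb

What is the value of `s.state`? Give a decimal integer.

[0]=0xbb (little-endian) → word 0xbb
state [0+:2] = (word>>0) & 0x3 = 3  ←
addr_hi [2+:1] = (word>>2) & 0x1 = 0
prio [3+:1] = (word>>3) & 0x1 = 1
rsvd [4+:2] = (word>>4) & 0x3 = 3
bank [6+:1] = (word>>6) & 0x1 = 0
cnt [7+:1] = (word>>7) & 0x1 = 1

3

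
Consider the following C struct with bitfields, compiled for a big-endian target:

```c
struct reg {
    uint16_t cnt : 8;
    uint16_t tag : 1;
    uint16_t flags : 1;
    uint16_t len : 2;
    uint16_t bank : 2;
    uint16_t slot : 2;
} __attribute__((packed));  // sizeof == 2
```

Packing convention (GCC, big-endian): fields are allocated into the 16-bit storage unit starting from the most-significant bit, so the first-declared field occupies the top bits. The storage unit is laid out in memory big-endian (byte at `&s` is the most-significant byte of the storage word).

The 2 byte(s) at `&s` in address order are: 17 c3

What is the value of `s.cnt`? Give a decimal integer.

[0]=0x17 [1]=0xc3 (big-endian) → word 0x17c3
cnt [8+:8] = (word>>8) & 0xff = 23  ←
tag [7+:1] = (word>>7) & 0x1 = 1
flags [6+:1] = (word>>6) & 0x1 = 1
len [4+:2] = (word>>4) & 0x3 = 0
bank [2+:2] = (word>>2) & 0x3 = 0
slot [0+:2] = (word>>0) & 0x3 = 3

23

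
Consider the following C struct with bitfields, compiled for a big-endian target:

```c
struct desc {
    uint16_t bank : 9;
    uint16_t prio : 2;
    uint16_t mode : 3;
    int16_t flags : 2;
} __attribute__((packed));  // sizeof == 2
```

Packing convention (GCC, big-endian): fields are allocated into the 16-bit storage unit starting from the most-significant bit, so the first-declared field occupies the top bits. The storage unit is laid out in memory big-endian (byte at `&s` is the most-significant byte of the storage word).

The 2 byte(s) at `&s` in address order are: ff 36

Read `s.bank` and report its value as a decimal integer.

[0]=0xff [1]=0x36 (big-endian) → word 0xff36
bank:9 @ bit 7 → (0xff36>>7)&0x1ff = 0x1fe  ←
prio:2 @ bit 5 → (0xff36>>5)&0x3 = 0x1
mode:3 @ bit 2 → (0xff36>>2)&0x7 = 0x5
flags:2 @ bit 0 → (0xff36>>0)&0x3 = 0x2

510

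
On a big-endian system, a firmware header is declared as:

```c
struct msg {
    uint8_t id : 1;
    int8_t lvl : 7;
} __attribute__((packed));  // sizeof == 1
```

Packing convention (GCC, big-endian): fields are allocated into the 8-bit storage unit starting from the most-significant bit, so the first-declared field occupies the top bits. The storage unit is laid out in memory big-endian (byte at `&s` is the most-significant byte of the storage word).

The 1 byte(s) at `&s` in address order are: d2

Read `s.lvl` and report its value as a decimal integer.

[0]=0xd2 (big-endian) → word 0xd2
id [7+:1] = (word>>7) & 0x1 = 1
lvl [0+:7] = (word>>0) & 0x7f = 82  ←
lvl signed 7b, MSB=1: 82 - 128 = -46

-46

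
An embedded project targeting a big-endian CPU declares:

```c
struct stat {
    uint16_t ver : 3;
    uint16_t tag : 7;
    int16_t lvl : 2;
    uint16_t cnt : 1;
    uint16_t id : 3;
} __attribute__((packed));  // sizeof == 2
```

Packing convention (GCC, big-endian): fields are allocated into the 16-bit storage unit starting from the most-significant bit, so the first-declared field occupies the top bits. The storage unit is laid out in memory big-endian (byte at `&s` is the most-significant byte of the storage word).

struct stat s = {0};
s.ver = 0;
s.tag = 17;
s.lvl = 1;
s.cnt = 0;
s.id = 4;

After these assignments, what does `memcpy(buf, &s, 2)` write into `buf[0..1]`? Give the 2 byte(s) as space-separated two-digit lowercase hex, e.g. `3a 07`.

[13+:3] ver=0 & 0x7 = 0x0; word=0x0000
[6+:7] tag=17 & 0x7f = 0x11; word=0x0440
[4+:2] lvl=1 & 0x3 = 0x1; word=0x0450
[3+:1] cnt=0 & 0x1 = 0x0; word=0x0450
[0+:3] id=4 & 0x7 = 0x4; word=0x0454
word = 0x0454 → big-endian bytes:
  [0]=0x04  [1]=0x54

04 54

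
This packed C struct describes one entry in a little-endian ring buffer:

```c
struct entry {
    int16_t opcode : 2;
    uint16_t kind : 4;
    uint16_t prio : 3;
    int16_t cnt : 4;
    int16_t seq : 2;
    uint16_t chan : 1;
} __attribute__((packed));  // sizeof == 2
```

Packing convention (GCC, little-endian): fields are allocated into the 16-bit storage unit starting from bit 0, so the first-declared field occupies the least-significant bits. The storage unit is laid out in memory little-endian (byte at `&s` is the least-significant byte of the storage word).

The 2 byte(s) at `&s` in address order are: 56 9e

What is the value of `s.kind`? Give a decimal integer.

[0]=0x56 [1]=0x9e (little-endian) → word 0x9e56
opcode:2 @ bit 0 → (0x9e56>>0)&0x3 = 0x2
kind:4 @ bit 2 → (0x9e56>>2)&0xf = 0x5  ←
prio:3 @ bit 6 → (0x9e56>>6)&0x7 = 0x1
cnt:4 @ bit 9 → (0x9e56>>9)&0xf = 0xf
seq:2 @ bit 13 → (0x9e56>>13)&0x3 = 0x0
chan:1 @ bit 15 → (0x9e56>>15)&0x1 = 0x1

5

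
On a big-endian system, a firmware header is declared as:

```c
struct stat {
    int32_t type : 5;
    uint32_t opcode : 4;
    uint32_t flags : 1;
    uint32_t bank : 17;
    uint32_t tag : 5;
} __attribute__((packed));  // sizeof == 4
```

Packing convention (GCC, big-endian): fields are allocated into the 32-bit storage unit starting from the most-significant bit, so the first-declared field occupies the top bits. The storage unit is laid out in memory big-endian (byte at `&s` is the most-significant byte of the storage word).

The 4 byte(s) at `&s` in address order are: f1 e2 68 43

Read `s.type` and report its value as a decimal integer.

-2

[0]=0xf1 [1]=0xe2 [2]=0x68 [3]=0x43 (big-endian) → word 0xf1e26843
type:5 @ bit 27 → (0xf1e26843>>27)&0x1f = 0x1e  ←
opcode:4 @ bit 23 → (0xf1e26843>>23)&0xf = 0x3
flags:1 @ bit 22 → (0xf1e26843>>22)&0x1 = 0x1
bank:17 @ bit 5 → (0xf1e26843>>5)&0x1ffff = 0x11342
tag:5 @ bit 0 → (0xf1e26843>>0)&0x1f = 0x3
type signed 5b, MSB=1: 30 - 32 = -2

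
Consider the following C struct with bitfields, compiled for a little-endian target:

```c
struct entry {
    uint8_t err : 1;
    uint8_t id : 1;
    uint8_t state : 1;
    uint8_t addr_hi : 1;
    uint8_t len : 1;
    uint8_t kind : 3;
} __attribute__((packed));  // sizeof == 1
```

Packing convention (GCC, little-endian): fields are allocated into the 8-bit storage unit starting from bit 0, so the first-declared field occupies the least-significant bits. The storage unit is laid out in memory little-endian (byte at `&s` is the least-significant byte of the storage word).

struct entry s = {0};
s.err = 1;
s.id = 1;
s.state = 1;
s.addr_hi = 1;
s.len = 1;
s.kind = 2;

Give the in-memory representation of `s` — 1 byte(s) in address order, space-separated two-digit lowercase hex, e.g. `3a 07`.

5f

err (1b) val=1 bits=0x1 at bit 0: 0x01
id (1b) val=1 bits=0x1 at bit 1: 0x03
state (1b) val=1 bits=0x1 at bit 2: 0x07
addr_hi (1b) val=1 bits=0x1 at bit 3: 0x0f
len (1b) val=1 bits=0x1 at bit 4: 0x1f
kind (3b) val=2 bits=0x2 at bit 5: 0x5f
word = 0x5f → little-endian bytes:
  [0]=0x5f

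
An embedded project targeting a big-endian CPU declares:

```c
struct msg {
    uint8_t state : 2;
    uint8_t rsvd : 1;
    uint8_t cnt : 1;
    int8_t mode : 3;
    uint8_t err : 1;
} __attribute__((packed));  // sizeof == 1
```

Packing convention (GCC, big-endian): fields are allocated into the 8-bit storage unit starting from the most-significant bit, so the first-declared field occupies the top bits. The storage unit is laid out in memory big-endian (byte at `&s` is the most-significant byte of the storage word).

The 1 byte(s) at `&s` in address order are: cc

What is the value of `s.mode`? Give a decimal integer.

-2

[0]=0xcc (big-endian) → word 0xcc
state [6+:2] = (word>>6) & 0x3 = 3
rsvd [5+:1] = (word>>5) & 0x1 = 0
cnt [4+:1] = (word>>4) & 0x1 = 0
mode [1+:3] = (word>>1) & 0x7 = 6  ←
err [0+:1] = (word>>0) & 0x1 = 0
mode signed 3b, MSB=1: 6 - 8 = -2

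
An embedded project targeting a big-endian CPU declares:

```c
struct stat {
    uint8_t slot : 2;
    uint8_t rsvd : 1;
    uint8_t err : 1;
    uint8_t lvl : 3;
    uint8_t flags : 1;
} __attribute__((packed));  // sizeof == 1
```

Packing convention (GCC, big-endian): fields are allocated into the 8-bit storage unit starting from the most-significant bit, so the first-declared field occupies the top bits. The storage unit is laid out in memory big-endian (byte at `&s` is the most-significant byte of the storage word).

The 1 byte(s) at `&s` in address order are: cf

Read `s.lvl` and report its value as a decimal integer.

[0]=0xcf (big-endian) → word 0xcf
slot [6+:2] = (word>>6) & 0x3 = 3
rsvd [5+:1] = (word>>5) & 0x1 = 0
err [4+:1] = (word>>4) & 0x1 = 0
lvl [1+:3] = (word>>1) & 0x7 = 7  ←
flags [0+:1] = (word>>0) & 0x1 = 1

7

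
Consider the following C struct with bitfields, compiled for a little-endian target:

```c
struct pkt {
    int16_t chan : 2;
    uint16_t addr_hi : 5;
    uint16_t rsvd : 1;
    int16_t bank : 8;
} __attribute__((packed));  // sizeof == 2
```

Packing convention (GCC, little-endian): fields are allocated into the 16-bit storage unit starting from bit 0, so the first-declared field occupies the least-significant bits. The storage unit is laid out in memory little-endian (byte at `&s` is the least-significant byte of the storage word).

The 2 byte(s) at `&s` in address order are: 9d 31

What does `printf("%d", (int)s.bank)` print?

49

[0]=0x9d [1]=0x31 (little-endian) → word 0x319d
chan [0+:2] = (word>>0) & 0x3 = 1
addr_hi [2+:5] = (word>>2) & 0x1f = 7
rsvd [7+:1] = (word>>7) & 0x1 = 1
bank [8+:8] = (word>>8) & 0xff = 49  ←
bank signed 8b, MSB=0: value = 49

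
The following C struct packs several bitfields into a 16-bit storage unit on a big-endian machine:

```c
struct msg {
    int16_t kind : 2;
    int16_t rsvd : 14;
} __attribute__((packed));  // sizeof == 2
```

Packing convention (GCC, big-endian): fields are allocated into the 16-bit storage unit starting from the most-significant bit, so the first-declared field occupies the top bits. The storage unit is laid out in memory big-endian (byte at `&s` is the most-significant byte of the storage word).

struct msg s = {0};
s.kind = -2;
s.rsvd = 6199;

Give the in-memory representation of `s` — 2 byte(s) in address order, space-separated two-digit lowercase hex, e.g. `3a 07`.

kind:2 = -2 → 0x2 << 14 → word 0x8000
rsvd:14 = 6199 → 0x1837 << 0 → word 0x9837
word = 0x9837 → big-endian bytes:
  [0]=0x98  [1]=0x37

98 37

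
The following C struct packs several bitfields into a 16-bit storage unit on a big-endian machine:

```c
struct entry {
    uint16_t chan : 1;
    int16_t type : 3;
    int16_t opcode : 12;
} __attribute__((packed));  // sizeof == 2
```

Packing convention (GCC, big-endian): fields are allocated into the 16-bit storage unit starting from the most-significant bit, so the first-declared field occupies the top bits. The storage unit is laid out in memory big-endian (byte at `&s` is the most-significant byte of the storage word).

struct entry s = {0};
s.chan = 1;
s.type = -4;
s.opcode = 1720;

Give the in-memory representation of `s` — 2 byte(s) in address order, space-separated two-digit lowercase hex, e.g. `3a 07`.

chan:1 = 1 → 0x1 << 15 → word 0x8000
type:3 = -4 → 0x4 << 12 → word 0xc000
opcode:12 = 1720 → 0x6b8 << 0 → word 0xc6b8
word = 0xc6b8 → big-endian bytes:
  [0]=0xc6  [1]=0xb8

c6 b8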